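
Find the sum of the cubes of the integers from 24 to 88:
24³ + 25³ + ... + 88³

Use ∑_{k=1}^{n} k³ = [n(n+1)/2]², then subtract the first 23 terms.
∑_{k=1}^{88} k³ = [88×89/2]² = 3916² = 15335056
∑_{k=1}^{23} k³ = [23×24/2]² = 276² = 76176
∑_{k=24}^{88} k³ = 15335056 - 76176 = 15258880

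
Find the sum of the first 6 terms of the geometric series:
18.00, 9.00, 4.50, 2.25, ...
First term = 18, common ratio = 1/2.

Sₙ = a(1 - rⁿ) / (1 - r)
S_6 = 18(1 - (1/2)^6) / (1 - (1/2))
S_6 = 18(1 - (1/64)) / (1/2)
S_6 = 567/16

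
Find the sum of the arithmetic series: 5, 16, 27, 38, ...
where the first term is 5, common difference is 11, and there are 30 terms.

Sₙ = n/2 × (first + last)
Last term = a + (n-1)d = 5 + (30-1)×11 = 324
S_30 = 30/2 × (5 + 324)
S_30 = 30/2 × 329 = 4935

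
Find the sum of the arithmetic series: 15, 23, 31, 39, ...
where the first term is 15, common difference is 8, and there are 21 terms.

Sₙ = n/2 × (first + last)
Last term = a + (n-1)d = 15 + (21-1)×8 = 175
S_21 = 21/2 × (15 + 175)
S_21 = 21/2 × 190 = 1995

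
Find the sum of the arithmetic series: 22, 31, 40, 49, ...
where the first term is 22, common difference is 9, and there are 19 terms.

Sₙ = n/2 × (first + last)
Last term = a + (n-1)d = 22 + (19-1)×9 = 184
S_19 = 19/2 × (22 + 184)
S_19 = 19/2 × 206 = 1957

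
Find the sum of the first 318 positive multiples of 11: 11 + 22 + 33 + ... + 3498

Factor out 11: = 11(1 + 2 + ... + 318) = 11 × n(n+1)/2
= 11 × 318×319/2
= 11 × 50721
= 557931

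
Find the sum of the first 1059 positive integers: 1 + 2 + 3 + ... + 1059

Formula: ∑k = n(n+1)/2
= 1059×1060/2
= 1122540/2
= 561270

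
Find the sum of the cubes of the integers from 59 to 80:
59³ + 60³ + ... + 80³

Use ∑_{k=1}^{n} k³ = [n(n+1)/2]², then subtract the first 58 terms.
∑_{k=1}^{80} k³ = [80×81/2]² = 3240² = 10497600
∑_{k=1}^{58} k³ = [58×59/2]² = 1711² = 2927521
∑_{k=59}^{80} k³ = 10497600 - 2927521 = 7570079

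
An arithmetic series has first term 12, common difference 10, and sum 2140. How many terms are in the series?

Using S = n/2 × [2a + (n-1)d]
2140 = n/2 × [2(12) + (n-1)(10)]
2140 = n/2 × [24 + 10n - 10]
4280 = n × [14 + 10n]
10n² + (14)n - 4280 = 0
Discriminant: Δ = (14)² - 4(10)(-4280) = 196 + 171200 = 171396
√Δ = 414
n = [-(14) + √Δ] / (2·10) = (-14 + 414) / 20 = 400 / 20 = 20
(The negative root is discarded since n must be a positive integer.)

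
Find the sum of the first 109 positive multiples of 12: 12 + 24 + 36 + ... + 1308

Factor out 12: = 12(1 + 2 + ... + 109) = 12 × n(n+1)/2
= 12 × 109×110/2
= 12 × 5995
= 71940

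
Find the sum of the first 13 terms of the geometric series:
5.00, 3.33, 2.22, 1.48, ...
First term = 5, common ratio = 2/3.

Sₙ = a(1 - rⁿ) / (1 - r)
S_13 = 5(1 - (2/3)^13) / (1 - (2/3))
S_13 = 5(1 - (8192/1594323)) / (1/3)
S_13 = 7930655/531441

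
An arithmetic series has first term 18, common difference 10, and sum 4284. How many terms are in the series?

Using S = n/2 × [2a + (n-1)d]
4284 = n/2 × [2(18) + (n-1)(10)]
4284 = n/2 × [36 + 10n - 10]
8568 = n × [26 + 10n]
10n² + (26)n - 8568 = 0
Discriminant: Δ = (26)² - 4(10)(-8568) = 676 + 342720 = 343396
√Δ = 586
n = [-(26) + √Δ] / (2·10) = (-26 + 586) / 20 = 560 / 20 = 28
(The negative root is discarded since n must be a positive integer.)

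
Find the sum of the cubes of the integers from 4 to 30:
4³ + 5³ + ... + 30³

Use ∑_{k=1}^{n} k³ = [n(n+1)/2]², then subtract the first 3 terms.
∑_{k=1}^{30} k³ = [30×31/2]² = 465² = 216225
∑_{k=1}^{3} k³ = [3×4/2]² = 6² = 36
∑_{k=4}^{30} k³ = 216225 - 36 = 216189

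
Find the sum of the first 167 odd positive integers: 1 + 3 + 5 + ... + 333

Sum of first n odd numbers = n²
= 167²
= 27889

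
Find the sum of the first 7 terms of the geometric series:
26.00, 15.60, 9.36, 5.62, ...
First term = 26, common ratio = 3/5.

Sₙ = a(1 - rⁿ) / (1 - r)
S_7 = 26(1 - (3/5)^7) / (1 - (3/5))
S_7 = 26(1 - (2187/78125)) / (2/5)
S_7 = 987194/15625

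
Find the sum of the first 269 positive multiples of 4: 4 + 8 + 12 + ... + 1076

Factor out 4: = 4(1 + 2 + ... + 269) = 4 × n(n+1)/2
= 4 × 269×270/2
= 4 × 36315
= 145260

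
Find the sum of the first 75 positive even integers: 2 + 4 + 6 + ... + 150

Sum of first n even numbers = n(n+1)
= 75×76
= 5700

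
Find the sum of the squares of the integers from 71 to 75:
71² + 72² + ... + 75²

Use ∑_{k=1}^{n} k² = n(n+1)(2n+1)/6, then subtract the first 70 terms.
∑_{k=1}^{75} k² = 75×76×151/6 = 143450
∑_{k=1}^{70} k² = 70×71×141/6 = 116795
∑_{k=71}^{75} k² = 143450 - 116795 = 26655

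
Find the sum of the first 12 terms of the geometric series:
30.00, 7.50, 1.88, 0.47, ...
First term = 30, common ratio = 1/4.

Sₙ = a(1 - rⁿ) / (1 - r)
S_12 = 30(1 - (1/4)^12) / (1 - (1/4))
S_12 = 30(1 - (1/16777216)) / (3/4)
S_12 = 83886075/2097152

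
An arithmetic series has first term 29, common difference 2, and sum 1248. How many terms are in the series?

Using S = n/2 × [2a + (n-1)d]
1248 = n/2 × [2(29) + (n-1)(2)]
1248 = n/2 × [58 + 2n - 2]
2496 = n × [56 + 2n]
2n² + (56)n - 2496 = 0
Discriminant: Δ = (56)² - 4(2)(-2496) = 3136 + 19968 = 23104
√Δ = 152
n = [-(56) + √Δ] / (2·2) = (-56 + 152) / 4 = 96 / 4 = 24
(The negative root is discarded since n must be a positive integer.)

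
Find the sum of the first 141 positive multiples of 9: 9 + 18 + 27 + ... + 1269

Factor out 9: = 9(1 + 2 + ... + 141) = 9 × n(n+1)/2
= 9 × 141×142/2
= 9 × 10011
= 90099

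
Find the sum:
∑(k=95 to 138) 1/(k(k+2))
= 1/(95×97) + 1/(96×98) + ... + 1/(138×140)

Partial fractions: 1/(k(k+2)) = (1/2)[1/k - 1/(k+2)]
Telescoping leaves the first two and last two terms:
= (1/2)[1/95 + 1/96 - 1/139 - 1/140]
= 58619/17747520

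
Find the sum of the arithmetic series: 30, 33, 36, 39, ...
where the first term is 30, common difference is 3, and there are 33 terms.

Sₙ = n/2 × (first + last)
Last term = a + (n-1)d = 30 + (33-1)×3 = 126
S_33 = 33/2 × (30 + 126)
S_33 = 33/2 × 156 = 2574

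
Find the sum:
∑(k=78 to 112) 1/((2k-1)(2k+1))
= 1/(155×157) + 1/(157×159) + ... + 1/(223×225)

Partial fractions: 1/((2k-1)(2k+1)) = (1/2)[1/(2k-1) - 1/(2k+1)]
The series telescopes:
= (1/2)[1/155 - 1/225]
= 7/6975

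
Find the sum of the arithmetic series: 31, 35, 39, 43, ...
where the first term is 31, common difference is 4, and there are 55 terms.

Sₙ = n/2 × (first + last)
Last term = a + (n-1)d = 31 + (55-1)×4 = 247
S_55 = 55/2 × (31 + 247)
S_55 = 55/2 × 278 = 7645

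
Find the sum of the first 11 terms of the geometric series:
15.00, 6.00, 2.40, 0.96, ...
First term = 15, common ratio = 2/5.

Sₙ = a(1 - rⁿ) / (1 - r)
S_11 = 15(1 - (2/5)^11) / (1 - (2/5))
S_11 = 15(1 - (2048/48828125)) / (3/5)
S_11 = 48826077/1953125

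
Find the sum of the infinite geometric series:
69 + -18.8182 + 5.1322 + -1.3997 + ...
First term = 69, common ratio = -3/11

For |r| < 1, S = a / (1 - r)
S = 69 / (1 - (-3/11))
S = 69 / (14/11)
S = 759/14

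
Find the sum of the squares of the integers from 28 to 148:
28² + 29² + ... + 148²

Use ∑_{k=1}^{n} k² = n(n+1)(2n+1)/6, then subtract the first 27 terms.
∑_{k=1}^{148} k² = 148×149×297/6 = 1091574
∑_{k=1}^{27} k² = 27×28×55/6 = 6930
∑_{k=28}^{148} k² = 1091574 - 6930 = 1084644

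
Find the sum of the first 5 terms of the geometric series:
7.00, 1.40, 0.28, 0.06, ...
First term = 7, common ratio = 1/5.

Sₙ = a(1 - rⁿ) / (1 - r)
S_5 = 7(1 - (1/5)^5) / (1 - (1/5))
S_5 = 7(1 - (1/3125)) / (4/5)
S_5 = 5467/625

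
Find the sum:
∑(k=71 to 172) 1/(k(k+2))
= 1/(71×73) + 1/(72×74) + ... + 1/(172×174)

Partial fractions: 1/(k(k+2)) = (1/2)[1/k - 1/(k+2)]
Telescoping leaves the first two and last two terms:
= (1/2)[1/71 + 1/72 - 1/173 - 1/174]
= 421787/51293808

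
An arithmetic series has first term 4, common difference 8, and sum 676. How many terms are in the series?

Using S = n/2 × [2a + (n-1)d]
676 = n/2 × [2(4) + (n-1)(8)]
676 = n/2 × [8 + 8n - 8]
1352 = n × [0 + 8n]
8n² + (0)n - 1352 = 0
Discriminant: Δ = (0)² - 4(8)(-1352) = 0 + 43264 = 43264
√Δ = 208
n = [-(0) + √Δ] / (2·8) = (0 + 208) / 16 = 208 / 16 = 13
(The negative root is discarded since n must be a positive integer.)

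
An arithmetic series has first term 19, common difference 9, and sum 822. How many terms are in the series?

Using S = n/2 × [2a + (n-1)d]
822 = n/2 × [2(19) + (n-1)(9)]
822 = n/2 × [38 + 9n - 9]
1644 = n × [29 + 9n]
9n² + (29)n - 1644 = 0
Discriminant: Δ = (29)² - 4(9)(-1644) = 841 + 59184 = 60025
√Δ = 245
n = [-(29) + √Δ] / (2·9) = (-29 + 245) / 18 = 216 / 18 = 12
(The negative root is discarded since n must be a positive integer.)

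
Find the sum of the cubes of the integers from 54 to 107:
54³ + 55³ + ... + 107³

Use ∑_{k=1}^{n} k³ = [n(n+1)/2]², then subtract the first 53 terms.
∑_{k=1}^{107} k³ = [107×108/2]² = 5778² = 33385284
∑_{k=1}^{53} k³ = [53×54/2]² = 1431² = 2047761
∑_{k=54}^{107} k³ = 33385284 - 2047761 = 31337523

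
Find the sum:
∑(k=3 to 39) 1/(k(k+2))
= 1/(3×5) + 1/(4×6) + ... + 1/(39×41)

Partial fractions: 1/(k(k+2)) = (1/2)[1/k - 1/(k+2)]
Telescoping leaves the first two and last two terms:
= (1/2)[1/3 + 1/4 - 1/40 - 1/41]
= 2627/9840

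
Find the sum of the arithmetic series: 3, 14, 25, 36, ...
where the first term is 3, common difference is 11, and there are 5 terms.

Sₙ = n/2 × (first + last)
Last term = a + (n-1)d = 3 + (5-1)×11 = 47
S_5 = 5/2 × (3 + 47)
S_5 = 5/2 × 50 = 125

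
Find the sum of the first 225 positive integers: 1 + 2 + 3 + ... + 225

Formula: ∑k = n(n+1)/2
= 225×226/2
= 50850/2
= 25425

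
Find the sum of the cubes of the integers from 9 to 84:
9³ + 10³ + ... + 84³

Use ∑_{k=1}^{n} k³ = [n(n+1)/2]², then subtract the first 8 terms.
∑_{k=1}^{84} k³ = [84×85/2]² = 3570² = 12744900
∑_{k=1}^{8} k³ = [8×9/2]² = 36² = 1296
∑_{k=9}^{84} k³ = 12744900 - 1296 = 12743604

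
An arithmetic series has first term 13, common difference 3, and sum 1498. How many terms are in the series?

Using S = n/2 × [2a + (n-1)d]
1498 = n/2 × [2(13) + (n-1)(3)]
1498 = n/2 × [26 + 3n - 3]
2996 = n × [23 + 3n]
3n² + (23)n - 2996 = 0
Discriminant: Δ = (23)² - 4(3)(-2996) = 529 + 35952 = 36481
√Δ = 191
n = [-(23) + √Δ] / (2·3) = (-23 + 191) / 6 = 168 / 6 = 28
(The negative root is discarded since n must be a positive integer.)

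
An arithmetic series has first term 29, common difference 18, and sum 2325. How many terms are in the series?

Using S = n/2 × [2a + (n-1)d]
2325 = n/2 × [2(29) + (n-1)(18)]
2325 = n/2 × [58 + 18n - 18]
4650 = n × [40 + 18n]
18n² + (40)n - 4650 = 0
Discriminant: Δ = (40)² - 4(18)(-4650) = 1600 + 334800 = 336400
√Δ = 580
n = [-(40) + √Δ] / (2·18) = (-40 + 580) / 36 = 540 / 36 = 15
(The negative root is discarded since n must be a positive integer.)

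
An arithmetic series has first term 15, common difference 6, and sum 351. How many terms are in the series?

Using S = n/2 × [2a + (n-1)d]
351 = n/2 × [2(15) + (n-1)(6)]
351 = n/2 × [30 + 6n - 6]
702 = n × [24 + 6n]
6n² + (24)n - 702 = 0
Discriminant: Δ = (24)² - 4(6)(-702) = 576 + 16848 = 17424
√Δ = 132
n = [-(24) + √Δ] / (2·6) = (-24 + 132) / 12 = 108 / 12 = 9
(The negative root is discarded since n must be a positive integer.)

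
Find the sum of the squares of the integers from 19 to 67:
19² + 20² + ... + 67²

Use ∑_{k=1}^{n} k² = n(n+1)(2n+1)/6, then subtract the first 18 terms.
∑_{k=1}^{67} k² = 67×68×135/6 = 102510
∑_{k=1}^{18} k² = 18×19×37/6 = 2109
∑_{k=19}^{67} k² = 102510 - 2109 = 100401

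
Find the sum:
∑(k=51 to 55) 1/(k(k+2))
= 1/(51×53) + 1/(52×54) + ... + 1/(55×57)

Partial fractions: 1/(k(k+2)) = (1/2)[1/k - 1/(k+2)]
Telescoping leaves the first two and last two terms:
= (1/2)[1/51 + 1/52 - 1/56 - 1/57]
= 2425/1410864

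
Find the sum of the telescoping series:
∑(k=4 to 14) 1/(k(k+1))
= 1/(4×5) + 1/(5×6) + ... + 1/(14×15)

Partial fractions: 1/(k(k+1)) = 1/k - 1/(k+1)
The series telescopes:
= (1/4 - 1/5) + (1/5 - 1/6) + ... + (1/14 - 1/15)
= 1/4 - 1/15
= 11/60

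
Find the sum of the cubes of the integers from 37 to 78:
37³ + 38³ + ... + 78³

Use ∑_{k=1}^{n} k³ = [n(n+1)/2]², then subtract the first 36 terms.
∑_{k=1}^{78} k³ = [78×79/2]² = 3081² = 9492561
∑_{k=1}^{36} k³ = [36×37/2]² = 666² = 443556
∑_{k=37}^{78} k³ = 9492561 - 443556 = 9049005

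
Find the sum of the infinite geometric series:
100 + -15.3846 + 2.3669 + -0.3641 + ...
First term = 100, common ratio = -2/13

For |r| < 1, S = a / (1 - r)
S = 100 / (1 - (-2/13))
S = 100 / (15/13)
S = 260/3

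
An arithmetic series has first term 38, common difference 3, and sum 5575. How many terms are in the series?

Using S = n/2 × [2a + (n-1)d]
5575 = n/2 × [2(38) + (n-1)(3)]
5575 = n/2 × [76 + 3n - 3]
11150 = n × [73 + 3n]
3n² + (73)n - 11150 = 0
Discriminant: Δ = (73)² - 4(3)(-11150) = 5329 + 133800 = 139129
√Δ = 373
n = [-(73) + √Δ] / (2·3) = (-73 + 373) / 6 = 300 / 6 = 50
(The negative root is discarded since n must be a positive integer.)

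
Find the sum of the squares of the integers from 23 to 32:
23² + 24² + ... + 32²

Use ∑_{k=1}^{n} k² = n(n+1)(2n+1)/6, then subtract the first 22 terms.
∑_{k=1}^{32} k² = 32×33×65/6 = 11440
∑_{k=1}^{22} k² = 22×23×45/6 = 3795
∑_{k=23}^{32} k² = 11440 - 3795 = 7645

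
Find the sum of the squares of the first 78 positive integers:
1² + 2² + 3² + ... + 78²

Formula: ∑k² = n(n+1)(2n+1)/6
= 78×79×157/6
= 967434/6
= 161239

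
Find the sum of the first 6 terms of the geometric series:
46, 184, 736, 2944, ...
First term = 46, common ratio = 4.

Sₙ = a(1 - rⁿ) / (1 - r)
S_6 = 46(1 - 4^6) / (1 - 4)
S_6 = 46(1 - 4096) / (-3)
S_6 = 62790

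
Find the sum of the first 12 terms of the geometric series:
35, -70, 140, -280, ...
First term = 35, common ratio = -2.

Sₙ = a(1 - rⁿ) / (1 - r)
S_12 = 35(1 - (-2)^12) / (1 - (-2))
S_12 = 35(1 - 4096) / (3)
S_12 = -47775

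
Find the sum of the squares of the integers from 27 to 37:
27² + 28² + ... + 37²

Use ∑_{k=1}^{n} k² = n(n+1)(2n+1)/6, then subtract the first 26 terms.
∑_{k=1}^{37} k² = 37×38×75/6 = 17575
∑_{k=1}^{26} k² = 26×27×53/6 = 6201
∑_{k=27}^{37} k² = 17575 - 6201 = 11374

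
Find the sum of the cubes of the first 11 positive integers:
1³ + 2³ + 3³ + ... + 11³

Formula: ∑k³ = [n(n+1)/2]²
= [11×12/2]²
= 66²
= 4356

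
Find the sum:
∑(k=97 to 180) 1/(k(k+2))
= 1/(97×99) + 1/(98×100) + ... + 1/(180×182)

Partial fractions: 1/(k(k+2)) = (1/2)[1/k - 1/(k+2)]
Telescoping leaves the first two and last two terms:
= (1/2)[1/97 + 1/98 - 1/181 - 1/182]
= 106179/22367618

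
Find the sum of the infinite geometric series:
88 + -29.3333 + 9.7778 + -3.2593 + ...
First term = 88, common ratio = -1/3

For |r| < 1, S = a / (1 - r)
S = 88 / (1 - (-1/3))
S = 88 / (4/3)
S = 66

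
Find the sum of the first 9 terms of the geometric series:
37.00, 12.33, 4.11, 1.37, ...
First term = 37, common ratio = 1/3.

Sₙ = a(1 - rⁿ) / (1 - r)
S_9 = 37(1 - (1/3)^9) / (1 - (1/3))
S_9 = 37(1 - (1/19683)) / (2/3)
S_9 = 364117/6561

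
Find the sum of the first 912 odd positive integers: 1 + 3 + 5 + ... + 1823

Sum of first n odd numbers = n²
= 912²
= 831744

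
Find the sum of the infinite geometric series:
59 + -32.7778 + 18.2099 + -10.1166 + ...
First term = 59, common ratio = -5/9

For |r| < 1, S = a / (1 - r)
S = 59 / (1 - (-5/9))
S = 59 / (14/9)
S = 531/14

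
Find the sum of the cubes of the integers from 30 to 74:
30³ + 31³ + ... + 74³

Use ∑_{k=1}^{n} k³ = [n(n+1)/2]², then subtract the first 29 terms.
∑_{k=1}^{74} k³ = [74×75/2]² = 2775² = 7700625
∑_{k=1}^{29} k³ = [29×30/2]² = 435² = 189225
∑_{k=30}^{74} k³ = 7700625 - 189225 = 7511400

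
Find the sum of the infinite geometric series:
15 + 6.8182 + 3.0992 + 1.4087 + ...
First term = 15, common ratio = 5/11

For |r| < 1, S = a / (1 - r)
S = 15 / (1 - (5/11))
S = 15 / (6/11)
S = 55/2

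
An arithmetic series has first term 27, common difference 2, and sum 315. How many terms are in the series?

Using S = n/2 × [2a + (n-1)d]
315 = n/2 × [2(27) + (n-1)(2)]
315 = n/2 × [54 + 2n - 2]
630 = n × [52 + 2n]
2n² + (52)n - 630 = 0
Discriminant: Δ = (52)² - 4(2)(-630) = 2704 + 5040 = 7744
√Δ = 88
n = [-(52) + √Δ] / (2·2) = (-52 + 88) / 4 = 36 / 4 = 9
(The negative root is discarded since n must be a positive integer.)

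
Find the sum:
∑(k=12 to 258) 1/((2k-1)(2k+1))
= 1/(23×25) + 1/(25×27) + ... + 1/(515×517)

Partial fractions: 1/((2k-1)(2k+1)) = (1/2)[1/(2k-1) - 1/(2k+1)]
The series telescopes:
= (1/2)[1/23 - 1/517]
= 247/11891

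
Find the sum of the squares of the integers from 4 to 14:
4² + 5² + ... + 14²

Use ∑_{k=1}^{n} k² = n(n+1)(2n+1)/6, then subtract the first 3 terms.
∑_{k=1}^{14} k² = 14×15×29/6 = 1015
∑_{k=1}^{3} k² = 3×4×7/6 = 14
∑_{k=4}^{14} k² = 1015 - 14 = 1001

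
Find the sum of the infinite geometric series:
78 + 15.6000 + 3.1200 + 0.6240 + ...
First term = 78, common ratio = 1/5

For |r| < 1, S = a / (1 - r)
S = 78 / (1 - (1/5))
S = 78 / (4/5)
S = 195/2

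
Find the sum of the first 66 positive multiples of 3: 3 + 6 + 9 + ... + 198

Factor out 3: = 3(1 + 2 + ... + 66) = 3 × n(n+1)/2
= 3 × 66×67/2
= 3 × 2211
= 6633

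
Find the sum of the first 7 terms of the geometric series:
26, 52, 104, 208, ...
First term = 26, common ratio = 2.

Sₙ = a(1 - rⁿ) / (1 - r)
S_7 = 26(1 - 2^7) / (1 - 2)
S_7 = 26(1 - 128) / (-1)
S_7 = 3302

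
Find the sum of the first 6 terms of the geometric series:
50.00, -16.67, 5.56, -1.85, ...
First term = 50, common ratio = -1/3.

Sₙ = a(1 - rⁿ) / (1 - r)
S_6 = 50(1 - (-1/3)^6) / (1 - (-1/3))
S_6 = 50(1 - (1/729)) / (4/3)
S_6 = 9100/243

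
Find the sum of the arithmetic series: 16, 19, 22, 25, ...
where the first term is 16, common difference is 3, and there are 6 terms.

Sₙ = n/2 × (first + last)
Last term = a + (n-1)d = 16 + (6-1)×3 = 31
S_6 = 6/2 × (16 + 31)
S_6 = 6/2 × 47 = 141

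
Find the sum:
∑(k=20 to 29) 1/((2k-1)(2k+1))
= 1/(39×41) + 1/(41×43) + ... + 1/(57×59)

Partial fractions: 1/((2k-1)(2k+1)) = (1/2)[1/(2k-1) - 1/(2k+1)]
The series telescopes:
= (1/2)[1/39 - 1/59]
= 10/2301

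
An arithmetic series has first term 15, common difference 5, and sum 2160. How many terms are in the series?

Using S = n/2 × [2a + (n-1)d]
2160 = n/2 × [2(15) + (n-1)(5)]
2160 = n/2 × [30 + 5n - 5]
4320 = n × [25 + 5n]
5n² + (25)n - 4320 = 0
Discriminant: Δ = (25)² - 4(5)(-4320) = 625 + 86400 = 87025
√Δ = 295
n = [-(25) + √Δ] / (2·5) = (-25 + 295) / 10 = 270 / 10 = 27
(The negative root is discarded since n must be a positive integer.)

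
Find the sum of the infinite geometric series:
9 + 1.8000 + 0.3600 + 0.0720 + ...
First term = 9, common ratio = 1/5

For |r| < 1, S = a / (1 - r)
S = 9 / (1 - (1/5))
S = 9 / (4/5)
S = 45/4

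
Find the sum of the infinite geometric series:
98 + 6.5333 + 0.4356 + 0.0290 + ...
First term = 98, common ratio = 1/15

For |r| < 1, S = a / (1 - r)
S = 98 / (1 - (1/15))
S = 98 / (14/15)
S = 105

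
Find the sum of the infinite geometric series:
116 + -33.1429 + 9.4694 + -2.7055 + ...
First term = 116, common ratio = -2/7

For |r| < 1, S = a / (1 - r)
S = 116 / (1 - (-2/7))
S = 116 / (9/7)
S = 812/9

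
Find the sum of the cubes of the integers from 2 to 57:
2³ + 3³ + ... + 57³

Use ∑_{k=1}^{n} k³ = [n(n+1)/2]², then subtract the first 1 terms.
∑_{k=1}^{57} k³ = [57×58/2]² = 1653² = 2732409
∑_{k=1}^{1} k³ = [1×2/2]² = 1² = 1
∑_{k=2}^{57} k³ = 2732409 - 1 = 2732408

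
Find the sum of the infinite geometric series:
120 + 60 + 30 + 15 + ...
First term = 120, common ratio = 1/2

For |r| < 1, S = a / (1 - r)
S = 120 / (1 - (1/2))
S = 120 / (1/2)
S = 240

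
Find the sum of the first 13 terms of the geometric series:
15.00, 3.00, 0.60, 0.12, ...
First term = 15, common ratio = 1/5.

Sₙ = a(1 - rⁿ) / (1 - r)
S_13 = 15(1 - (1/5)^13) / (1 - (1/5))
S_13 = 15(1 - (1/1220703125)) / (4/5)
S_13 = 915527343/48828125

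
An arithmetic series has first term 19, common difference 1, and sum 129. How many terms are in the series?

Using S = n/2 × [2a + (n-1)d]
129 = n/2 × [2(19) + (n-1)(1)]
129 = n/2 × [38 + 1n - 1]
258 = n × [37 + 1n]
1n² + (37)n - 258 = 0
Discriminant: Δ = (37)² - 4(1)(-258) = 1369 + 1032 = 2401
√Δ = 49
n = [-(37) + √Δ] / (2·1) = (-37 + 49) / 2 = 12 / 2 = 6
(The negative root is discarded since n must be a positive integer.)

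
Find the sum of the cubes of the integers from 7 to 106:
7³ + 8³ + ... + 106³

Use ∑_{k=1}^{n} k³ = [n(n+1)/2]², then subtract the first 6 terms.
∑_{k=1}^{106} k³ = [106×107/2]² = 5671² = 32160241
∑_{k=1}^{6} k³ = [6×7/2]² = 21² = 441
∑_{k=7}^{106} k³ = 32160241 - 441 = 32159800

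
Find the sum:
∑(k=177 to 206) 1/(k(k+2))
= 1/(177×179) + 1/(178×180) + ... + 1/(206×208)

Partial fractions: 1/(k(k+2)) = (1/2)[1/k - 1/(k+2)]
Telescoping leaves the first two and last two terms:
= (1/2)[1/177 + 1/178 - 1/207 - 1/208]
= 368315/452174112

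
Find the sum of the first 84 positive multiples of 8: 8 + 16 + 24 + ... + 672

Factor out 8: = 8(1 + 2 + ... + 84) = 8 × n(n+1)/2
= 8 × 84×85/2
= 8 × 3570
= 28560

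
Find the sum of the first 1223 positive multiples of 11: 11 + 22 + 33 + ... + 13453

Factor out 11: = 11(1 + 2 + ... + 1223) = 11 × n(n+1)/2
= 11 × 1223×1224/2
= 11 × 748476
= 8233236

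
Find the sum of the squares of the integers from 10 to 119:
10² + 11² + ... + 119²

Use ∑_{k=1}^{n} k² = n(n+1)(2n+1)/6, then subtract the first 9 terms.
∑_{k=1}^{119} k² = 119×120×239/6 = 568820
∑_{k=1}^{9} k² = 9×10×19/6 = 285
∑_{k=10}^{119} k² = 568820 - 285 = 568535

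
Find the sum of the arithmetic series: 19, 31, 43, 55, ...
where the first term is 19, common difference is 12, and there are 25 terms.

Sₙ = n/2 × (first + last)
Last term = a + (n-1)d = 19 + (25-1)×12 = 307
S_25 = 25/2 × (19 + 307)
S_25 = 25/2 × 326 = 4075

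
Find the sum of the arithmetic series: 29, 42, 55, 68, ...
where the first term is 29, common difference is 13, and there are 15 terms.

Sₙ = n/2 × (first + last)
Last term = a + (n-1)d = 29 + (15-1)×13 = 211
S_15 = 15/2 × (29 + 211)
S_15 = 15/2 × 240 = 1800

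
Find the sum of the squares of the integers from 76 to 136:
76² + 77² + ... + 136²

Use ∑_{k=1}^{n} k² = n(n+1)(2n+1)/6, then subtract the first 75 terms.
∑_{k=1}^{136} k² = 136×137×273/6 = 847756
∑_{k=1}^{75} k² = 75×76×151/6 = 143450
∑_{k=76}^{136} k² = 847756 - 143450 = 704306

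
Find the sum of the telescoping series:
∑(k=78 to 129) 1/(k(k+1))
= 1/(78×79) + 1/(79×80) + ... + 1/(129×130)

Partial fractions: 1/(k(k+1)) = 1/k - 1/(k+1)
The series telescopes:
= (1/78 - 1/79) + (1/79 - 1/80) + ... + (1/129 - 1/130)
= 1/78 - 1/130
= 1/195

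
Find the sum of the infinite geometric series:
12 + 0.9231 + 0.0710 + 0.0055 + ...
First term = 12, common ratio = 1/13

For |r| < 1, S = a / (1 - r)
S = 12 / (1 - (1/13))
S = 12 / (12/13)
S = 13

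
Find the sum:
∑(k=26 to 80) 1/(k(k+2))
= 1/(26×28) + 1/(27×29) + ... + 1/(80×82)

Partial fractions: 1/(k(k+2)) = (1/2)[1/k - 1/(k+2)]
Telescoping leaves the first two and last two terms:
= (1/2)[1/26 + 1/27 - 1/81 - 1/82]
= 1100/43173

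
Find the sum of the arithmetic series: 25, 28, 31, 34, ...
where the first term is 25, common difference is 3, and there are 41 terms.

Sₙ = n/2 × (first + last)
Last term = a + (n-1)d = 25 + (41-1)×3 = 145
S_41 = 41/2 × (25 + 145)
S_41 = 41/2 × 170 = 3485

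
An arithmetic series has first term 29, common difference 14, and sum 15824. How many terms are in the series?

Using S = n/2 × [2a + (n-1)d]
15824 = n/2 × [2(29) + (n-1)(14)]
15824 = n/2 × [58 + 14n - 14]
31648 = n × [44 + 14n]
14n² + (44)n - 31648 = 0
Discriminant: Δ = (44)² - 4(14)(-31648) = 1936 + 1772288 = 1774224
√Δ = 1332
n = [-(44) + √Δ] / (2·14) = (-44 + 1332) / 28 = 1288 / 28 = 46
(The negative root is discarded since n must be a positive integer.)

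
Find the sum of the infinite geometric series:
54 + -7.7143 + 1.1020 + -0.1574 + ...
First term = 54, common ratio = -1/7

For |r| < 1, S = a / (1 - r)
S = 54 / (1 - (-1/7))
S = 54 / (8/7)
S = 189/4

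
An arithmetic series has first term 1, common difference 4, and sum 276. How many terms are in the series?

Using S = n/2 × [2a + (n-1)d]
276 = n/2 × [2(1) + (n-1)(4)]
276 = n/2 × [2 + 4n - 4]
552 = n × [-2 + 4n]
4n² + (-2)n - 552 = 0
Discriminant: Δ = (-2)² - 4(4)(-552) = 4 + 8832 = 8836
√Δ = 94
n = [-(-2) + √Δ] / (2·4) = (2 + 94) / 8 = 96 / 8 = 12
(The negative root is discarded since n must be a positive integer.)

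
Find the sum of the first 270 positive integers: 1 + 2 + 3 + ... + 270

Formula: ∑k = n(n+1)/2
= 270×271/2
= 73170/2
= 36585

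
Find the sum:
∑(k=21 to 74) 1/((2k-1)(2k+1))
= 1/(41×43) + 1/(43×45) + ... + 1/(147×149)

Partial fractions: 1/((2k-1)(2k+1)) = (1/2)[1/(2k-1) - 1/(2k+1)]
The series telescopes:
= (1/2)[1/41 - 1/149]
= 54/6109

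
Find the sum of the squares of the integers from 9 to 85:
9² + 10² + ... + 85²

Use ∑_{k=1}^{n} k² = n(n+1)(2n+1)/6, then subtract the first 8 terms.
∑_{k=1}^{85} k² = 85×86×171/6 = 208335
∑_{k=1}^{8} k² = 8×9×17/6 = 204
∑_{k=9}^{85} k² = 208335 - 204 = 208131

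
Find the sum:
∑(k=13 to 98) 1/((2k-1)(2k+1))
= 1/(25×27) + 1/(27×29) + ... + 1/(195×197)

Partial fractions: 1/((2k-1)(2k+1)) = (1/2)[1/(2k-1) - 1/(2k+1)]
The series telescopes:
= (1/2)[1/25 - 1/197]
= 86/4925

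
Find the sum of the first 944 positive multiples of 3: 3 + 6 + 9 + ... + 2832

Factor out 3: = 3(1 + 2 + ... + 944) = 3 × n(n+1)/2
= 3 × 944×945/2
= 3 × 446040
= 1338120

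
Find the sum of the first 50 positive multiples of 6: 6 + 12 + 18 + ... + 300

Factor out 6: = 6(1 + 2 + ... + 50) = 6 × n(n+1)/2
= 6 × 50×51/2
= 6 × 1275
= 7650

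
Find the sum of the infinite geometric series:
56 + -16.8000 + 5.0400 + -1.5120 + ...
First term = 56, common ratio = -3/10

For |r| < 1, S = a / (1 - r)
S = 56 / (1 - (-3/10))
S = 56 / (13/10)
S = 560/13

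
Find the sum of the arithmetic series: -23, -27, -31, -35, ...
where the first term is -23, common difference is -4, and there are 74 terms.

Sₙ = n/2 × (first + last)
Last term = a + (n-1)d = -23 + (74-1)×(-4) = -315
S_74 = 74/2 × (-23 + (-315))
S_74 = 74/2 × (-338) = -12506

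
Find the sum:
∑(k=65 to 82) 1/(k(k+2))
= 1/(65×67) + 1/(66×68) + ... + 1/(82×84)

Partial fractions: 1/(k(k+2)) = (1/2)[1/k - 1/(k+2)]
Telescoping leaves the first two and last two terms:
= (1/2)[1/65 + 1/66 - 1/83 - 1/84]
= 10939/3323320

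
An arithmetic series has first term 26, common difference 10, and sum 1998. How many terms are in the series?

Using S = n/2 × [2a + (n-1)d]
1998 = n/2 × [2(26) + (n-1)(10)]
1998 = n/2 × [52 + 10n - 10]
3996 = n × [42 + 10n]
10n² + (42)n - 3996 = 0
Discriminant: Δ = (42)² - 4(10)(-3996) = 1764 + 159840 = 161604
√Δ = 402
n = [-(42) + √Δ] / (2·10) = (-42 + 402) / 20 = 360 / 20 = 18
(The negative root is discarded since n must be a positive integer.)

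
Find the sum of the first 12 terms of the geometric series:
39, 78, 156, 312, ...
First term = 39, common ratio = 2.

Sₙ = a(1 - rⁿ) / (1 - r)
S_12 = 39(1 - 2^12) / (1 - 2)
S_12 = 39(1 - 4096) / (-1)
S_12 = 159705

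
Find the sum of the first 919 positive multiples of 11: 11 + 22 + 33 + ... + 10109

Factor out 11: = 11(1 + 2 + ... + 919) = 11 × n(n+1)/2
= 11 × 919×920/2
= 11 × 422740
= 4650140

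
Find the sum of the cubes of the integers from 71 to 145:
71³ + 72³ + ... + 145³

Use ∑_{k=1}^{n} k³ = [n(n+1)/2]², then subtract the first 70 terms.
∑_{k=1}^{145} k³ = [145×146/2]² = 10585² = 112042225
∑_{k=1}^{70} k³ = [70×71/2]² = 2485² = 6175225
∑_{k=71}^{145} k³ = 112042225 - 6175225 = 105867000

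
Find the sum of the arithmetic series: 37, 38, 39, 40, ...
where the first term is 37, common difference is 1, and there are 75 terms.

Sₙ = n/2 × (first + last)
Last term = a + (n-1)d = 37 + (75-1)×1 = 111
S_75 = 75/2 × (37 + 111)
S_75 = 75/2 × 148 = 5550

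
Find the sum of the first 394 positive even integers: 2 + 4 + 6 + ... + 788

Sum of first n even numbers = n(n+1)
= 394×395
= 155630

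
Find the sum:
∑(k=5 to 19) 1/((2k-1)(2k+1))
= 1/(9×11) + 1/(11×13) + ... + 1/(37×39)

Partial fractions: 1/((2k-1)(2k+1)) = (1/2)[1/(2k-1) - 1/(2k+1)]
The series telescopes:
= (1/2)[1/9 - 1/39]
= 5/117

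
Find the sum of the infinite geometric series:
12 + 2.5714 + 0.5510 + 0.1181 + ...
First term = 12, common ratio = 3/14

For |r| < 1, S = a / (1 - r)
S = 12 / (1 - (3/14))
S = 12 / (11/14)
S = 168/11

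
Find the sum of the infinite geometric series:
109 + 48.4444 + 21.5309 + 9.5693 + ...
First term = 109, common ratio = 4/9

For |r| < 1, S = a / (1 - r)
S = 109 / (1 - (4/9))
S = 109 / (5/9)
S = 981/5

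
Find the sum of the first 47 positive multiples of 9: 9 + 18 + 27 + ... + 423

Factor out 9: = 9(1 + 2 + ... + 47) = 9 × n(n+1)/2
= 9 × 47×48/2
= 9 × 1128
= 10152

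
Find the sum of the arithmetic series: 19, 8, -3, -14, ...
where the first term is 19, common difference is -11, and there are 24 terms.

Sₙ = n/2 × (first + last)
Last term = a + (n-1)d = 19 + (24-1)×(-11) = -234
S_24 = 24/2 × (19 + (-234))
S_24 = 24/2 × (-215) = -2580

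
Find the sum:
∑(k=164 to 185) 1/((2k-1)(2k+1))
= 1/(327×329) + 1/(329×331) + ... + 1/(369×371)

Partial fractions: 1/((2k-1)(2k+1)) = (1/2)[1/(2k-1) - 1/(2k+1)]
The series telescopes:
= (1/2)[1/327 - 1/371]
= 22/121317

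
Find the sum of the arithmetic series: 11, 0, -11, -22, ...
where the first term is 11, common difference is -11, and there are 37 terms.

Sₙ = n/2 × (first + last)
Last term = a + (n-1)d = 11 + (37-1)×(-11) = -385
S_37 = 37/2 × (11 + (-385))
S_37 = 37/2 × (-374) = -6919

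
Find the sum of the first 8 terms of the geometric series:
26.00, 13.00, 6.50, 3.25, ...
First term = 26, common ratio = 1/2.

Sₙ = a(1 - rⁿ) / (1 - r)
S_8 = 26(1 - (1/2)^8) / (1 - (1/2))
S_8 = 26(1 - (1/256)) / (1/2)
S_8 = 3315/64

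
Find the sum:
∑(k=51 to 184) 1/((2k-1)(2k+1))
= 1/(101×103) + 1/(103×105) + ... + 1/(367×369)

Partial fractions: 1/((2k-1)(2k+1)) = (1/2)[1/(2k-1) - 1/(2k+1)]
The series telescopes:
= (1/2)[1/101 - 1/369]
= 134/37269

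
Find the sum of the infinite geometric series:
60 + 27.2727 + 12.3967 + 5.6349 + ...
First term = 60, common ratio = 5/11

For |r| < 1, S = a / (1 - r)
S = 60 / (1 - (5/11))
S = 60 / (6/11)
S = 110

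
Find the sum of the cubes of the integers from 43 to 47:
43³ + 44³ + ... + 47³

Use ∑_{k=1}^{n} k³ = [n(n+1)/2]², then subtract the first 42 terms.
∑_{k=1}^{47} k³ = [47×48/2]² = 1128² = 1272384
∑_{k=1}^{42} k³ = [42×43/2]² = 903² = 815409
∑_{k=43}^{47} k³ = 1272384 - 815409 = 456975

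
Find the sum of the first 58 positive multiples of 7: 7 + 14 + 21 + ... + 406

Factor out 7: = 7(1 + 2 + ... + 58) = 7 × n(n+1)/2
= 7 × 58×59/2
= 7 × 1711
= 11977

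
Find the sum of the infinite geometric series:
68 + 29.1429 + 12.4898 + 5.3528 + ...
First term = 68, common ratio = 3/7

For |r| < 1, S = a / (1 - r)
S = 68 / (1 - (3/7))
S = 68 / (4/7)
S = 119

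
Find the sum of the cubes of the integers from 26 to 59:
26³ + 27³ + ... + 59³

Use ∑_{k=1}^{n} k³ = [n(n+1)/2]², then subtract the first 25 terms.
∑_{k=1}^{59} k³ = [59×60/2]² = 1770² = 3132900
∑_{k=1}^{25} k³ = [25×26/2]² = 325² = 105625
∑_{k=26}^{59} k³ = 3132900 - 105625 = 3027275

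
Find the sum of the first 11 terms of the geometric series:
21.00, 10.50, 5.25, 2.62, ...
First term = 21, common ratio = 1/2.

Sₙ = a(1 - rⁿ) / (1 - r)
S_11 = 21(1 - (1/2)^11) / (1 - (1/2))
S_11 = 21(1 - (1/2048)) / (1/2)
S_11 = 42987/1024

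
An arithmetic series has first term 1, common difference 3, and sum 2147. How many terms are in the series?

Using S = n/2 × [2a + (n-1)d]
2147 = n/2 × [2(1) + (n-1)(3)]
2147 = n/2 × [2 + 3n - 3]
4294 = n × [-1 + 3n]
3n² + (-1)n - 4294 = 0
Discriminant: Δ = (-1)² - 4(3)(-4294) = 1 + 51528 = 51529
√Δ = 227
n = [-(-1) + √Δ] / (2·3) = (1 + 227) / 6 = 228 / 6 = 38
(The negative root is discarded since n must be a positive integer.)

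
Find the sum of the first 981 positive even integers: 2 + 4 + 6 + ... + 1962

Sum of first n even numbers = n(n+1)
= 981×982
= 963342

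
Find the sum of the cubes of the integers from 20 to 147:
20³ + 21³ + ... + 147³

Use ∑_{k=1}^{n} k³ = [n(n+1)/2]², then subtract the first 19 terms.
∑_{k=1}^{147} k³ = [147×148/2]² = 10878² = 118330884
∑_{k=1}^{19} k³ = [19×20/2]² = 190² = 36100
∑_{k=20}^{147} k³ = 118330884 - 36100 = 118294784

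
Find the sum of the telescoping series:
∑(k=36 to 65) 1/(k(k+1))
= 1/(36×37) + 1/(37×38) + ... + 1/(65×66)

Partial fractions: 1/(k(k+1)) = 1/k - 1/(k+1)
The series telescopes:
= (1/36 - 1/37) + (1/37 - 1/38) + ... + (1/65 - 1/66)
= 1/36 - 1/66
= 5/396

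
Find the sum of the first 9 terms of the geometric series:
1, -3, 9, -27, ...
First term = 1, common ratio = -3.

Sₙ = a(1 - rⁿ) / (1 - r)
S_9 = 1(1 - (-3)^9) / (1 - (-3))
S_9 = 1(1 - (-19683)) / (4)
S_9 = 4921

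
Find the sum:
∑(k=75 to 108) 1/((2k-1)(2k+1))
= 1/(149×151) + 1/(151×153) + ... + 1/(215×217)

Partial fractions: 1/((2k-1)(2k+1)) = (1/2)[1/(2k-1) - 1/(2k+1)]
The series telescopes:
= (1/2)[1/149 - 1/217]
= 34/32333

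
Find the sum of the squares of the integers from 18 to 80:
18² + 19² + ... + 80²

Use ∑_{k=1}^{n} k² = n(n+1)(2n+1)/6, then subtract the first 17 terms.
∑_{k=1}^{80} k² = 80×81×161/6 = 173880
∑_{k=1}^{17} k² = 17×18×35/6 = 1785
∑_{k=18}^{80} k² = 173880 - 1785 = 172095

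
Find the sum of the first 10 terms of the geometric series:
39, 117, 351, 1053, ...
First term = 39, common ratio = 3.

Sₙ = a(1 - rⁿ) / (1 - r)
S_10 = 39(1 - 3^10) / (1 - 3)
S_10 = 39(1 - 59049) / (-2)
S_10 = 1151436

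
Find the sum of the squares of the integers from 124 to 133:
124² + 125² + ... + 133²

Use ∑_{k=1}^{n} k² = n(n+1)(2n+1)/6, then subtract the first 123 terms.
∑_{k=1}^{133} k² = 133×134×267/6 = 793079
∑_{k=1}^{123} k² = 123×124×247/6 = 627874
∑_{k=124}^{133} k² = 793079 - 627874 = 165205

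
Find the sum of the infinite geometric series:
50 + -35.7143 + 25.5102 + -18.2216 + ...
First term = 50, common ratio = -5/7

For |r| < 1, S = a / (1 - r)
S = 50 / (1 - (-5/7))
S = 50 / (12/7)
S = 175/6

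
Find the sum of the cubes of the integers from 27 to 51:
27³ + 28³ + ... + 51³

Use ∑_{k=1}^{n} k³ = [n(n+1)/2]², then subtract the first 26 terms.
∑_{k=1}^{51} k³ = [51×52/2]² = 1326² = 1758276
∑_{k=1}^{26} k³ = [26×27/2]² = 351² = 123201
∑_{k=27}^{51} k³ = 1758276 - 123201 = 1635075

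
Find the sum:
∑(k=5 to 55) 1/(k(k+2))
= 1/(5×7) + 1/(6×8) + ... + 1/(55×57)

Partial fractions: 1/(k(k+2)) = (1/2)[1/k - 1/(k+2)]
Telescoping leaves the first two and last two terms:
= (1/2)[1/5 + 1/6 - 1/56 - 1/57]
= 5287/31920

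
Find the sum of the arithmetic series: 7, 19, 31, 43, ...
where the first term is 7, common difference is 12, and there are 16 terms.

Sₙ = n/2 × (first + last)
Last term = a + (n-1)d = 7 + (16-1)×12 = 187
S_16 = 16/2 × (7 + 187)
S_16 = 16/2 × 194 = 1552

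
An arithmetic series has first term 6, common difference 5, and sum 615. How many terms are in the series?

Using S = n/2 × [2a + (n-1)d]
615 = n/2 × [2(6) + (n-1)(5)]
615 = n/2 × [12 + 5n - 5]
1230 = n × [7 + 5n]
5n² + (7)n - 1230 = 0
Discriminant: Δ = (7)² - 4(5)(-1230) = 49 + 24600 = 24649
√Δ = 157
n = [-(7) + √Δ] / (2·5) = (-7 + 157) / 10 = 150 / 10 = 15
(The negative root is discarded since n must be a positive integer.)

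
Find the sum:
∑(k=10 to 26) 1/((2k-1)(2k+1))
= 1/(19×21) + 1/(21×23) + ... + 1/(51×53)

Partial fractions: 1/((2k-1)(2k+1)) = (1/2)[1/(2k-1) - 1/(2k+1)]
The series telescopes:
= (1/2)[1/19 - 1/53]
= 17/1007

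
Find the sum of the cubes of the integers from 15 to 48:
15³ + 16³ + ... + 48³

Use ∑_{k=1}^{n} k³ = [n(n+1)/2]², then subtract the first 14 terms.
∑_{k=1}^{48} k³ = [48×49/2]² = 1176² = 1382976
∑_{k=1}^{14} k³ = [14×15/2]² = 105² = 11025
∑_{k=15}^{48} k³ = 1382976 - 11025 = 1371951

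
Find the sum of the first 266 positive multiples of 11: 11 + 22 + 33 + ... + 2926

Factor out 11: = 11(1 + 2 + ... + 266) = 11 × n(n+1)/2
= 11 × 266×267/2
= 11 × 35511
= 390621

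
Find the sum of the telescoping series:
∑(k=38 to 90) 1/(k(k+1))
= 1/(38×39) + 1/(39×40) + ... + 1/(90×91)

Partial fractions: 1/(k(k+1)) = 1/k - 1/(k+1)
The series telescopes:
= (1/38 - 1/39) + (1/39 - 1/40) + ... + (1/90 - 1/91)
= 1/38 - 1/91
= 53/3458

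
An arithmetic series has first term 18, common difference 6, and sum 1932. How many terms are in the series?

Using S = n/2 × [2a + (n-1)d]
1932 = n/2 × [2(18) + (n-1)(6)]
1932 = n/2 × [36 + 6n - 6]
3864 = n × [30 + 6n]
6n² + (30)n - 3864 = 0
Discriminant: Δ = (30)² - 4(6)(-3864) = 900 + 92736 = 93636
√Δ = 306
n = [-(30) + √Δ] / (2·6) = (-30 + 306) / 12 = 276 / 12 = 23
(The negative root is discarded since n must be a positive integer.)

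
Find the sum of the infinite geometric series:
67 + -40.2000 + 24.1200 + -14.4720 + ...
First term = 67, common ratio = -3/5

For |r| < 1, S = a / (1 - r)
S = 67 / (1 - (-3/5))
S = 67 / (8/5)
S = 335/8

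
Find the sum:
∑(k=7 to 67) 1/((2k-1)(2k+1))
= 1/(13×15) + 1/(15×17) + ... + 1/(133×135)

Partial fractions: 1/((2k-1)(2k+1)) = (1/2)[1/(2k-1) - 1/(2k+1)]
The series telescopes:
= (1/2)[1/13 - 1/135]
= 61/1755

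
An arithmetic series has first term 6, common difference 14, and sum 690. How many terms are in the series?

Using S = n/2 × [2a + (n-1)d]
690 = n/2 × [2(6) + (n-1)(14)]
690 = n/2 × [12 + 14n - 14]
1380 = n × [-2 + 14n]
14n² + (-2)n - 1380 = 0
Discriminant: Δ = (-2)² - 4(14)(-1380) = 4 + 77280 = 77284
√Δ = 278
n = [-(-2) + √Δ] / (2·14) = (2 + 278) / 28 = 280 / 28 = 10
(The negative root is discarded since n must be a positive integer.)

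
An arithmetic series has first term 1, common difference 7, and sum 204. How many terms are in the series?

Using S = n/2 × [2a + (n-1)d]
204 = n/2 × [2(1) + (n-1)(7)]
204 = n/2 × [2 + 7n - 7]
408 = n × [-5 + 7n]
7n² + (-5)n - 408 = 0
Discriminant: Δ = (-5)² - 4(7)(-408) = 25 + 11424 = 11449
√Δ = 107
n = [-(-5) + √Δ] / (2·7) = (5 + 107) / 14 = 112 / 14 = 8
(The negative root is discarded since n must be a positive integer.)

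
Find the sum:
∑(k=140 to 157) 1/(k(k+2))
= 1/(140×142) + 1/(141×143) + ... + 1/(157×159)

Partial fractions: 1/(k(k+2)) = (1/2)[1/k - 1/(k+2)]
Telescoping leaves the first two and last two terms:
= (1/2)[1/140 + 1/141 - 1/158 - 1/159]
= 44539/55100920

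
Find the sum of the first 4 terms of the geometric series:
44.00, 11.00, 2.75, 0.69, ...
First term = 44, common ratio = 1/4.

Sₙ = a(1 - rⁿ) / (1 - r)
S_4 = 44(1 - (1/4)^4) / (1 - (1/4))
S_4 = 44(1 - (1/256)) / (3/4)
S_4 = 935/16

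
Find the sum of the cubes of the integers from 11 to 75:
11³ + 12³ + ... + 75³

Use ∑_{k=1}^{n} k³ = [n(n+1)/2]², then subtract the first 10 terms.
∑_{k=1}^{75} k³ = [75×76/2]² = 2850² = 8122500
∑_{k=1}^{10} k³ = [10×11/2]² = 55² = 3025
∑_{k=11}^{75} k³ = 8122500 - 3025 = 8119475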